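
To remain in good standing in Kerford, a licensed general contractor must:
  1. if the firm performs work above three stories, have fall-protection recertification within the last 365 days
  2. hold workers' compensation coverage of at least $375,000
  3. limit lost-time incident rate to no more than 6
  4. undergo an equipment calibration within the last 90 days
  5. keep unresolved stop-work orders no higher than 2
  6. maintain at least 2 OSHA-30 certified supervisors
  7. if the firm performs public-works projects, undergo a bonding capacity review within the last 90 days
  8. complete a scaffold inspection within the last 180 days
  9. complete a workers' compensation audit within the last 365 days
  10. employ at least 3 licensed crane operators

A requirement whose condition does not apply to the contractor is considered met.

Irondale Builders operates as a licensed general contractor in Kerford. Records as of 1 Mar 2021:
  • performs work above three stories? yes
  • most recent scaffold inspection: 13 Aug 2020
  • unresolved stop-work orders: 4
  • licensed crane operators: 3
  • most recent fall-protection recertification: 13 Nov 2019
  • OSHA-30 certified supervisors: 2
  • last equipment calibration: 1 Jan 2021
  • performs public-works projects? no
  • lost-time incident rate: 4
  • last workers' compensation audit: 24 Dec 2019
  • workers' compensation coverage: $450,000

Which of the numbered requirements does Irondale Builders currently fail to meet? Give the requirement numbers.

1. condition 'performs work above three stories' holds; fall-protection recertification 474 days ago vs limit 365 → not met
2. workers' compensation coverage $450,000 ≥ $375,000 → met
3. lost-time incident rate 4 ≤ 6 → met
4. equipment calibration 59 days ago vs limit 90 → met
5. unresolved stop-work orders 4 > 2 → not met
6. OSHA-30 certified supervisors 2 ≥ 2 → met
7. condition 'performs public-works projects' does not hold → requirement n/a → met
8. scaffold inspection 200 days ago vs limit 180 → not met
9. workers' compensation audit 433 days ago vs limit 365 → not met
10. licensed crane operators 3 ≥ 3 → met
Not met: 1, 5, 8, 9

1, 5, 8, 9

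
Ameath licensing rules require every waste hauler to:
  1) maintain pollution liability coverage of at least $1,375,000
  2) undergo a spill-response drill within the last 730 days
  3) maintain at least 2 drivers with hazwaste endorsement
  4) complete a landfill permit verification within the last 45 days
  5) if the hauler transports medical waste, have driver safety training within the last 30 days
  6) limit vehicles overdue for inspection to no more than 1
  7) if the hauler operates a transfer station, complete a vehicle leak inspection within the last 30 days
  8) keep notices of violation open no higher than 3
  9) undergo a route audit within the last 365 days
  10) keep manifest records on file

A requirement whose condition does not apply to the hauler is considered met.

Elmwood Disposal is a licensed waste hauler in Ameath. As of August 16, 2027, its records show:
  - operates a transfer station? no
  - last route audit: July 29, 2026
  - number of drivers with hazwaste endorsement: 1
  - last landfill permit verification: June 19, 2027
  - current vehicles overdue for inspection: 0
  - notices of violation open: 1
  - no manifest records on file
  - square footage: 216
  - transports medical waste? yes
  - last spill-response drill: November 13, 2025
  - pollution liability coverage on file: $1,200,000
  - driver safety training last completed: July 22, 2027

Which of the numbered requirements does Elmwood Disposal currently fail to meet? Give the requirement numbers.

1, 3, 4, 9, 10

1. pollution liability coverage $1,200,000 < $1,375,000 → not met
2. spill-response drill 641 days ago vs limit 730 → met
3. drivers with hazwaste endorsement 1 < 2 → not met
4. landfill permit verification 58 days ago vs limit 45 → not met
5. condition 'transports medical waste' holds; driver safety training 25 days ago vs limit 30 → met
6. vehicles overdue for inspection 0 ≤ 1 → met
7. condition 'operates a transfer station' does not hold → requirement n/a → met
8. notices of violation open 1 ≤ 3 → met
9. route audit 383 days ago vs limit 365 → not met
10. manifest records absent → not met
Not met: 1, 3, 4, 9, 10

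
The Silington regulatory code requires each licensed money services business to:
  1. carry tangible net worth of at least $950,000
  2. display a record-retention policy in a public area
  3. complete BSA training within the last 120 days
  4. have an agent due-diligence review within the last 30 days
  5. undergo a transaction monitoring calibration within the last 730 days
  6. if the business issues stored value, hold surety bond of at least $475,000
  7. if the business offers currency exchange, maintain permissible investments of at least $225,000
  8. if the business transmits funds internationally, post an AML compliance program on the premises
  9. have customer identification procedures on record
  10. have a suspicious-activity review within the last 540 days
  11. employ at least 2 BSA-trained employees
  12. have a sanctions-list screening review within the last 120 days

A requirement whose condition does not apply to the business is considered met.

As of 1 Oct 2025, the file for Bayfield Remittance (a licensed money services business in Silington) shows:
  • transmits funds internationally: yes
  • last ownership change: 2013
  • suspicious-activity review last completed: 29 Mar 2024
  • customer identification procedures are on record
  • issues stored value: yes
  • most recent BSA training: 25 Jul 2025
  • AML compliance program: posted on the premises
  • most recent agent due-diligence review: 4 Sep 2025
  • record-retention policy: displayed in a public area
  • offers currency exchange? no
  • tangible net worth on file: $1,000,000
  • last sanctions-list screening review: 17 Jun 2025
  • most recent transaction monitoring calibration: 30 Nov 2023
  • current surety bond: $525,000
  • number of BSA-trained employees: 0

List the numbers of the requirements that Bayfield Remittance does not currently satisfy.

1. tangible net worth $1,000,000 ≥ $950,000 → met
2. record-retention policy present → met
3. BSA training 68 days ago vs limit 120 → met
4. agent due-diligence review 27 days ago vs limit 30 → met
5. transaction monitoring calibration 671 days ago vs limit 730 → met
6. condition 'issues stored value' holds; surety bond $525,000 ≥ $475,000 → met
7. condition 'offers currency exchange' does not hold → requirement n/a → met
8. condition 'transmits funds internationally' holds; AML compliance program present → met
9. customer identification procedures present → met
10. suspicious-activity review 551 days ago vs limit 540 → not met
11. BSA-trained employees 0 < 2 → not met
12. sanctions-list screening review 106 days ago vs limit 120 → met
Not met: 10, 11

10, 11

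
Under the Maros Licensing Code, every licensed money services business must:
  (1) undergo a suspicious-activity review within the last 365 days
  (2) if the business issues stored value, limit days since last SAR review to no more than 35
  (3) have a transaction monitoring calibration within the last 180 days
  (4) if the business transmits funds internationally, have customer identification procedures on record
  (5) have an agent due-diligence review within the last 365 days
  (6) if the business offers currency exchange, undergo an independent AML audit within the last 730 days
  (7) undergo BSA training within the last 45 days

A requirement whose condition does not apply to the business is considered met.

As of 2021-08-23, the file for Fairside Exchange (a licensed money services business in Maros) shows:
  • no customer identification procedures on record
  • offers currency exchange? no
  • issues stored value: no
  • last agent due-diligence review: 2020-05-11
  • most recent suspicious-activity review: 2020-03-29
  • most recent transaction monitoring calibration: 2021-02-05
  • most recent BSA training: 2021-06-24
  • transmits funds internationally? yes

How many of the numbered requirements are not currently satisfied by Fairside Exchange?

5

1. suspicious-activity review 512 days ago vs limit 365 → not met
2. condition 'issues stored value' does not hold → requirement n/a → met
3. transaction monitoring calibration 199 days ago vs limit 180 → not met
4. condition 'transmits funds internationally' holds; customer identification procedures absent → not met
5. agent due-diligence review 469 days ago vs limit 365 → not met
6. condition 'offers currency exchange' does not hold → requirement n/a → met
7. BSA training 60 days ago vs limit 45 → not met
Not met: 5 of 7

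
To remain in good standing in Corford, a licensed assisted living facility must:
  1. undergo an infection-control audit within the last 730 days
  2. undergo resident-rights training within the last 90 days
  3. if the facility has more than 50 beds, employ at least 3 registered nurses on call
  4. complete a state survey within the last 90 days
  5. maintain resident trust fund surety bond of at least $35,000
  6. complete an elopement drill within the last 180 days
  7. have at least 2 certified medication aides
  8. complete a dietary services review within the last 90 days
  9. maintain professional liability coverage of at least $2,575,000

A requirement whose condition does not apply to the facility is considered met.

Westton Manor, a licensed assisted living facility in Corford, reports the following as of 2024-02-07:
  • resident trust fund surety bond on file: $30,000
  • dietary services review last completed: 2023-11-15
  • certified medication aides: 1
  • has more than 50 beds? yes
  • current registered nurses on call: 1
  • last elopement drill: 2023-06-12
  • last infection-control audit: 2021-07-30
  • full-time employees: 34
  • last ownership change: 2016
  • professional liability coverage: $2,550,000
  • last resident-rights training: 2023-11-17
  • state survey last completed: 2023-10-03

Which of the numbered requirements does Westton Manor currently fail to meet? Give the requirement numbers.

1, 3, 4, 5, 6, 7, 9

1. infection-control audit 922 days ago vs limit 730 → not met
2. resident-rights training 82 days ago vs limit 90 → met
3. condition 'has more than 50 beds' holds; registered nurses on call 1 < 3 → not met
4. state survey 127 days ago vs limit 90 → not met
5. resident trust fund surety bond $30,000 < $35,000 → not met
6. elopement drill 240 days ago vs limit 180 → not met
7. certified medication aides 1 < 2 → not met
8. dietary services review 84 days ago vs limit 90 → met
9. professional liability coverage $2,550,000 < $2,575,000 → not met
Not met: 1, 3, 4, 5, 6, 7, 9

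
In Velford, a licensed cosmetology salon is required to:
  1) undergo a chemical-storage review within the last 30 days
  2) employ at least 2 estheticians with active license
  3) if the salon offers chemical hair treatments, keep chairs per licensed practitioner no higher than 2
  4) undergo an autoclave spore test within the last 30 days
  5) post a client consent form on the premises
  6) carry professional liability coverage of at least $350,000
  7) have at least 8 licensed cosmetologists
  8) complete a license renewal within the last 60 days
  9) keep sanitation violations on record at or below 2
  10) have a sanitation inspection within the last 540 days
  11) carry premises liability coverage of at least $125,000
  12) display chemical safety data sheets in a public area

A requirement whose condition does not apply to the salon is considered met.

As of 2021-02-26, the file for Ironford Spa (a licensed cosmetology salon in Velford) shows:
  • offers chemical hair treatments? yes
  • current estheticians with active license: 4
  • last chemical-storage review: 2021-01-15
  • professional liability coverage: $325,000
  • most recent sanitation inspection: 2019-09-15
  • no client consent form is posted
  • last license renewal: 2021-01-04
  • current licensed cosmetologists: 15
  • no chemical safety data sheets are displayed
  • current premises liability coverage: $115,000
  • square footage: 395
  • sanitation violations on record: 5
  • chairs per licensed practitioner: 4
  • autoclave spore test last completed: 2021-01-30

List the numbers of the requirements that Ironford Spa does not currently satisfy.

1. chemical-storage review 42 days ago vs limit 30 → not met
2. estheticians with active license 4 ≥ 2 → met
3. condition 'offers chemical hair treatments' holds; chairs per licensed practitioner 4 > 2 → not met
4. autoclave spore test 27 days ago vs limit 30 → met
5. client consent form absent → not met
6. professional liability coverage $325,000 < $350,000 → not met
7. licensed cosmetologists 15 ≥ 8 → met
8. license renewal 53 days ago vs limit 60 → met
9. sanitation violations on record 5 > 2 → not met
10. sanitation inspection 530 days ago vs limit 540 → met
11. premises liability coverage $115,000 < $125,000 → not met
12. chemical safety data sheets absent → not met
Not met: 1, 3, 5, 6, 9, 11, 12

1, 3, 5, 6, 9, 11, 12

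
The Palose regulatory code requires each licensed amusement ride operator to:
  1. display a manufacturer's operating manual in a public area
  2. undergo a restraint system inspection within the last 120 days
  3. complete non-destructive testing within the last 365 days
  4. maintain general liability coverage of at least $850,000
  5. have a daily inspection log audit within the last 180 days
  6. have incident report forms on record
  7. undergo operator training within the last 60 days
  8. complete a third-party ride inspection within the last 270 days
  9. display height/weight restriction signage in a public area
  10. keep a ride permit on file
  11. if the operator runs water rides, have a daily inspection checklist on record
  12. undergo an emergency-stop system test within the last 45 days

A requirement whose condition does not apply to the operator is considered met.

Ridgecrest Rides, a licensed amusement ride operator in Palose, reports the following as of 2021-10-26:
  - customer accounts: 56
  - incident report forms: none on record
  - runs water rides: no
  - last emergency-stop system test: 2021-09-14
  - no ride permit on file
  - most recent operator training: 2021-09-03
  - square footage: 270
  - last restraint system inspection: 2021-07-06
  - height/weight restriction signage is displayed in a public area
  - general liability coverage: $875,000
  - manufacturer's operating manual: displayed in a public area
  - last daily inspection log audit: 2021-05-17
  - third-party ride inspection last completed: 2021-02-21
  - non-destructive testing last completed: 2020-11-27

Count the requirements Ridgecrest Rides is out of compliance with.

2

1. manufacturer's operating manual present → met
2. restraint system inspection 112 days ago vs limit 120 → met
3. non-destructive testing 333 days ago vs limit 365 → met
4. general liability coverage $875,000 ≥ $850,000 → met
5. daily inspection log audit 162 days ago vs limit 180 → met
6. incident report forms absent → not met
7. operator training 53 days ago vs limit 60 → met
8. third-party ride inspection 247 days ago vs limit 270 → met
9. height/weight restriction signage present → met
10. ride permit absent → not met
11. condition 'runs water rides' does not hold → requirement n/a → met
12. emergency-stop system test 42 days ago vs limit 45 → met
Not met: 2 of 12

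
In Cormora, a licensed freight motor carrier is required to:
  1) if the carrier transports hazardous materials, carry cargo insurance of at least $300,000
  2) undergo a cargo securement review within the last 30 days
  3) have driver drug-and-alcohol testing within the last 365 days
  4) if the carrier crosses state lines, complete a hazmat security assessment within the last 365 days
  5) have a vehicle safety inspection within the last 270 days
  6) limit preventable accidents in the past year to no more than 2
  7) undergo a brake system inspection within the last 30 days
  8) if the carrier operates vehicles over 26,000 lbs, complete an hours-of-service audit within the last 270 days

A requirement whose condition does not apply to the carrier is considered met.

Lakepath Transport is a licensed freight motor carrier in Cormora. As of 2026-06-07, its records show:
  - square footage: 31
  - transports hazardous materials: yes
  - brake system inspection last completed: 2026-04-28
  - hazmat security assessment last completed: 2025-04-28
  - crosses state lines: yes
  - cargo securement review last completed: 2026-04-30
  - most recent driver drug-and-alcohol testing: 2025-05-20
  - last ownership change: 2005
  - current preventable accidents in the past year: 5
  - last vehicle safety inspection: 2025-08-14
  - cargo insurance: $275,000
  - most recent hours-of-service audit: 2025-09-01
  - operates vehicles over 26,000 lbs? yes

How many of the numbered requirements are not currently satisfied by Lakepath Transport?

1. condition 'transports hazardous materials' holds; cargo insurance $275,000 < $300,000 → not met
2. cargo securement review 38 days ago vs limit 30 → not met
3. driver drug-and-alcohol testing 383 days ago vs limit 365 → not met
4. condition 'crosses state lines' holds; hazmat security assessment 405 days ago vs limit 365 → not met
5. vehicle safety inspection 297 days ago vs limit 270 → not met
6. preventable accidents in the past year 5 > 2 → not met
7. brake system inspection 40 days ago vs limit 30 → not met
8. condition 'operates vehicles over 26,000 lbs' holds; hours-of-service audit 279 days ago vs limit 270 → not met
Not met: 8 of 8

8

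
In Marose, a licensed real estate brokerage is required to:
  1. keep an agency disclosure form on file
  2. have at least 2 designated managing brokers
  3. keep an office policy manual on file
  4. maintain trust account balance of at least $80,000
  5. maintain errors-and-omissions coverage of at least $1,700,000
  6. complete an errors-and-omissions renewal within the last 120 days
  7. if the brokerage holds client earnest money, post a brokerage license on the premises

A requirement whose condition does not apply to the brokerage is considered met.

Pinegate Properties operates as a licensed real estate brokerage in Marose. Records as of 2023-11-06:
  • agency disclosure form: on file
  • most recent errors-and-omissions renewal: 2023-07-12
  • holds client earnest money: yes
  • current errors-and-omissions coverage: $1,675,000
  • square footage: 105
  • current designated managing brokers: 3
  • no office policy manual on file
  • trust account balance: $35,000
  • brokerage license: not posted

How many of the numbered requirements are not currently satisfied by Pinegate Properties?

4

1. agency disclosure form present → met
2. designated managing brokers 3 ≥ 2 → met
3. office policy manual absent → not met
4. trust account balance $35,000 < $80,000 → not met
5. errors-and-omissions coverage $1,675,000 < $1,700,000 → not met
6. errors-and-omissions renewal 117 days ago vs limit 120 → met
7. condition 'holds client earnest money' holds; brokerage license absent → not met
Not met: 4 of 7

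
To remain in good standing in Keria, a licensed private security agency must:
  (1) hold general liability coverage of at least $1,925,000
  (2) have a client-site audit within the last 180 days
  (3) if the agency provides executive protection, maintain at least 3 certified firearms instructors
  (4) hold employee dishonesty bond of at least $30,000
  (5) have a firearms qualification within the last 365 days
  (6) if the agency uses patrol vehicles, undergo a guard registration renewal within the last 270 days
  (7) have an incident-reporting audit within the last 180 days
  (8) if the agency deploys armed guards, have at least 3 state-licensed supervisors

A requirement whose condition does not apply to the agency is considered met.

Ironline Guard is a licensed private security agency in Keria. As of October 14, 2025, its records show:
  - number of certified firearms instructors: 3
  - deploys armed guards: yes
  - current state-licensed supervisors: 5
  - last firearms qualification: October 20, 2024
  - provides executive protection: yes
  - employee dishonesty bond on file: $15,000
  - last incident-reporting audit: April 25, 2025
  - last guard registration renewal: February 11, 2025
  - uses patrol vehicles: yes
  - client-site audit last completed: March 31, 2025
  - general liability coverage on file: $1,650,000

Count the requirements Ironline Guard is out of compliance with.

3

1. general liability coverage $1,650,000 < $1,925,000 → not met
2. client-site audit 197 days ago vs limit 180 → not met
3. condition 'provides executive protection' holds; certified firearms instructors 3 ≥ 3 → met
4. employee dishonesty bond $15,000 < $30,000 → not met
5. firearms qualification 359 days ago vs limit 365 → met
6. condition 'uses patrol vehicles' holds; guard registration renewal 245 days ago vs limit 270 → met
7. incident-reporting audit 172 days ago vs limit 180 → met
8. condition 'deploys armed guards' holds; state-licensed supervisors 5 ≥ 3 → met
Not met: 3 of 8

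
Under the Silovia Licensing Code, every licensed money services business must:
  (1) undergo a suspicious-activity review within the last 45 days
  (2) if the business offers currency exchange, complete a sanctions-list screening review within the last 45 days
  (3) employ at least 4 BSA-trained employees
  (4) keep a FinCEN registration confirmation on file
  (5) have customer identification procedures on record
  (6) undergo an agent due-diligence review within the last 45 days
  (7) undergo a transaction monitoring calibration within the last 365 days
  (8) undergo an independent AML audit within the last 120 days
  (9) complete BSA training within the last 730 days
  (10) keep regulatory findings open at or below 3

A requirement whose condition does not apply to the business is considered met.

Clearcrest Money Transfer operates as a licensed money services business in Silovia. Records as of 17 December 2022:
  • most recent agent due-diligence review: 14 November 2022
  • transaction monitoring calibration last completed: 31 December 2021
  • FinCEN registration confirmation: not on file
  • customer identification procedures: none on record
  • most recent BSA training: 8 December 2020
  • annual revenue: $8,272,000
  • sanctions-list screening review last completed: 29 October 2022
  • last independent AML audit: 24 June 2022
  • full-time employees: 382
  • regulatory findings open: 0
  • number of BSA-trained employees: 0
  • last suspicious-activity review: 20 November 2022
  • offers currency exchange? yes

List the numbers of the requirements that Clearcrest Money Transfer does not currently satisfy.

2, 3, 4, 5, 8, 9

1. suspicious-activity review 27 days ago vs limit 45 → met
2. condition 'offers currency exchange' holds; sanctions-list screening review 49 days ago vs limit 45 → not met
3. BSA-trained employees 0 < 4 → not met
4. FinCEN registration confirmation absent → not met
5. customer identification procedures absent → not met
6. agent due-diligence review 33 days ago vs limit 45 → met
7. transaction monitoring calibration 351 days ago vs limit 365 → met
8. independent AML audit 176 days ago vs limit 120 → not met
9. BSA training 739 days ago vs limit 730 → not met
10. regulatory findings open 0 ≤ 3 → met
Not met: 2, 3, 4, 5, 8, 9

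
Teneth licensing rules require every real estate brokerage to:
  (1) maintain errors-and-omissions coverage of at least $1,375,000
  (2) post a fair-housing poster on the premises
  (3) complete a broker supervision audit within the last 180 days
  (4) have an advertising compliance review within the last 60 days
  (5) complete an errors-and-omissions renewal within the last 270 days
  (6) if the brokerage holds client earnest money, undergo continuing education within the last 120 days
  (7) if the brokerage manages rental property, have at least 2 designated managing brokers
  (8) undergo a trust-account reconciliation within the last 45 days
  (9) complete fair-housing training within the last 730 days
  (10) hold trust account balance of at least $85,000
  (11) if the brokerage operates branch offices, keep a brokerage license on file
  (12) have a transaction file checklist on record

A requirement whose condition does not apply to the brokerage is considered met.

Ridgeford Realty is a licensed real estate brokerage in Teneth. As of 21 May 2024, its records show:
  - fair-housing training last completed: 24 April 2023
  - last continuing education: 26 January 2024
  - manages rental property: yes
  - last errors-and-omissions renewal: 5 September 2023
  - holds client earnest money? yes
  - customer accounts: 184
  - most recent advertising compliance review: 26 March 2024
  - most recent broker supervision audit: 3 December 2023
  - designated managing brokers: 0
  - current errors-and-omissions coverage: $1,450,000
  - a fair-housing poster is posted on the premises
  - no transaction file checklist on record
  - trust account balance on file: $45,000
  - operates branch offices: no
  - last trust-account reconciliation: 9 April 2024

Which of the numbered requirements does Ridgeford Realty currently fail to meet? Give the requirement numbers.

1. errors-and-omissions coverage $1,450,000 ≥ $1,375,000 → met
2. fair-housing poster present → met
3. broker supervision audit 170 days ago vs limit 180 → met
4. advertising compliance review 56 days ago vs limit 60 → met
5. errors-and-omissions renewal 259 days ago vs limit 270 → met
6. condition 'holds client earnest money' holds; continuing education 116 days ago vs limit 120 → met
7. condition 'manages rental property' holds; designated managing brokers 0 < 2 → not met
8. trust-account reconciliation 42 days ago vs limit 45 → met
9. fair-housing training 393 days ago vs limit 730 → met
10. trust account balance $45,000 < $85,000 → not met
11. condition 'operates branch offices' does not hold → requirement n/a → met
12. transaction file checklist absent → not met
Not met: 7, 10, 12

7, 10, 12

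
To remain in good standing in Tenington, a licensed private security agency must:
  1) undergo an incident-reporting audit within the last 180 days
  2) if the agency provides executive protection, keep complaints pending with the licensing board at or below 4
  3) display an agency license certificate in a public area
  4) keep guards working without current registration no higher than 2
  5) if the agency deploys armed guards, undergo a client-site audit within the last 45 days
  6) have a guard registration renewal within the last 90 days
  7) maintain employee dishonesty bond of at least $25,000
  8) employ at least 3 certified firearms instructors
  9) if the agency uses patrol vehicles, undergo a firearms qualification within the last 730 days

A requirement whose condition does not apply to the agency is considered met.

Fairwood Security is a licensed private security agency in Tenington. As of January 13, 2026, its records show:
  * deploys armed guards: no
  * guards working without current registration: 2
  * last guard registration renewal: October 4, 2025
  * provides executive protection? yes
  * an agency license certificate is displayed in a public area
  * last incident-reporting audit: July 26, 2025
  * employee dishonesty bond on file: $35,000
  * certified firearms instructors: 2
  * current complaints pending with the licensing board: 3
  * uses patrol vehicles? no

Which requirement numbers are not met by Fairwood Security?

1. incident-reporting audit 171 days ago vs limit 180 → met
2. condition 'provides executive protection' holds; complaints pending with the licensing board 3 ≤ 4 → met
3. agency license certificate present → met
4. guards working without current registration 2 ≤ 2 → met
5. condition 'deploys armed guards' does not hold → requirement n/a → met
6. guard registration renewal 101 days ago vs limit 90 → not met
7. employee dishonesty bond $35,000 ≥ $25,000 → met
8. certified firearms instructors 2 < 3 → not met
9. condition 'uses patrol vehicles' does not hold → requirement n/a → met
Not met: 6, 8

6, 8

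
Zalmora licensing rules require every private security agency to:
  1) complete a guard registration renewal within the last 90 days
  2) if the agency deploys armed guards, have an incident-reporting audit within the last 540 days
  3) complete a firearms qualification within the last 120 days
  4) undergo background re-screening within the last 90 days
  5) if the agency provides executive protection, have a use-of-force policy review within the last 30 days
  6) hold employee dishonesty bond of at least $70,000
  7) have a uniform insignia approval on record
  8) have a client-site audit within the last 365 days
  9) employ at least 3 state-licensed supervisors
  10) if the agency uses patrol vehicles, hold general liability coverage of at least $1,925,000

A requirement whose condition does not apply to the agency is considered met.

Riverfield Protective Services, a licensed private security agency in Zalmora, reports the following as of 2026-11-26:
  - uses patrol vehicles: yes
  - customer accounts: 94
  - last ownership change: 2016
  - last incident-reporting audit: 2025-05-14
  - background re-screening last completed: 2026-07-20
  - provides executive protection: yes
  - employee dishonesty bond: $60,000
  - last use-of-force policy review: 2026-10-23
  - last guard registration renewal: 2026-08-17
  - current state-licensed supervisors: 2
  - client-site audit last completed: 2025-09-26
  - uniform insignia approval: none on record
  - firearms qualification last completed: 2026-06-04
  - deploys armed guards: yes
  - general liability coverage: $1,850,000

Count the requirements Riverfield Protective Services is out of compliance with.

10

1. guard registration renewal 101 days ago vs limit 90 → not met
2. condition 'deploys armed guards' holds; incident-reporting audit 561 days ago vs limit 540 → not met
3. firearms qualification 175 days ago vs limit 120 → not met
4. background re-screening 129 days ago vs limit 90 → not met
5. condition 'provides executive protection' holds; use-of-force policy review 34 days ago vs limit 30 → not met
6. employee dishonesty bond $60,000 < $70,000 → not met
7. uniform insignia approval absent → not met
8. client-site audit 426 days ago vs limit 365 → not met
9. state-licensed supervisors 2 < 3 → not met
10. condition 'uses patrol vehicles' holds; general liability coverage $1,850,000 < $1,925,000 → not met
Not met: 10 of 10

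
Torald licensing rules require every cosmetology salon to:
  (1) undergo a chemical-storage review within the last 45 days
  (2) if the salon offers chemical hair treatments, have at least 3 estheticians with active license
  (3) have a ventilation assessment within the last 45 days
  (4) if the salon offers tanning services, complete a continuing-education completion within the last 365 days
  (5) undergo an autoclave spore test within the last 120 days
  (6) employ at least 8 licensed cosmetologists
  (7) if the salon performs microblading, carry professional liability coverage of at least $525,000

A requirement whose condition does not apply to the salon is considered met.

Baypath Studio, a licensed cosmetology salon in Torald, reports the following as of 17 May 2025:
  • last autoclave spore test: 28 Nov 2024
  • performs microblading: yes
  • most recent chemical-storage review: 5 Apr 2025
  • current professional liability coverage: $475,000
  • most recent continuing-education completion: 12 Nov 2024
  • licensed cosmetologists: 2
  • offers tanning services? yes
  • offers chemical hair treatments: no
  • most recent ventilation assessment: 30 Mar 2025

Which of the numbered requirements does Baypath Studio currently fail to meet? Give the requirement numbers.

1. chemical-storage review 42 days ago vs limit 45 → met
2. condition 'offers chemical hair treatments' does not hold → requirement n/a → met
3. ventilation assessment 48 days ago vs limit 45 → not met
4. condition 'offers tanning services' holds; continuing-education completion 186 days ago vs limit 365 → met
5. autoclave spore test 170 days ago vs limit 120 → not met
6. licensed cosmetologists 2 < 8 → not met
7. condition 'performs microblading' holds; professional liability coverage $475,000 < $525,000 → not met
Not met: 3, 5, 6, 7

3, 5, 6, 7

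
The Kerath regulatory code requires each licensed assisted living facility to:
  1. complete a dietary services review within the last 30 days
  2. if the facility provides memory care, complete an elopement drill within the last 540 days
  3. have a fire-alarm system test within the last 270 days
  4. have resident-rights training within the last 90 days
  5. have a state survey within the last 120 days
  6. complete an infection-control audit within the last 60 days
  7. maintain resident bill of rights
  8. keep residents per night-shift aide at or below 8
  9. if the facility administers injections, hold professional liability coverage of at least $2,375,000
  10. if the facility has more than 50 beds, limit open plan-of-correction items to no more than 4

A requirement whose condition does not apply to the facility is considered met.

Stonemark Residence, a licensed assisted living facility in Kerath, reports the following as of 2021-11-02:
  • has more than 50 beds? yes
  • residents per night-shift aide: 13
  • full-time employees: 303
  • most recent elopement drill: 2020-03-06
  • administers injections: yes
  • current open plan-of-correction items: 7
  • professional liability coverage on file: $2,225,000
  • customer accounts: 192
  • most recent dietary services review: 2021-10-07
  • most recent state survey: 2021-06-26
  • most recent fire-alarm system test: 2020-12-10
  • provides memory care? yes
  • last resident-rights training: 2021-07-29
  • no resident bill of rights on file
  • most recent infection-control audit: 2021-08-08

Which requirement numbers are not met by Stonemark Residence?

2, 3, 4, 5, 6, 7, 8, 9, 10

1. dietary services review 26 days ago vs limit 30 → met
2. condition 'provides memory care' holds; elopement drill 606 days ago vs limit 540 → not met
3. fire-alarm system test 327 days ago vs limit 270 → not met
4. resident-rights training 96 days ago vs limit 90 → not met
5. state survey 129 days ago vs limit 120 → not met
6. infection-control audit 86 days ago vs limit 60 → not met
7. resident bill of rights absent → not met
8. residents per night-shift aide 13 > 8 → not met
9. condition 'administers injections' holds; professional liability coverage $2,225,000 < $2,375,000 → not met
10. condition 'has more than 50 beds' holds; open plan-of-correction items 7 > 4 → not met
Not met: 2, 3, 4, 5, 6, 7, 8, 9, 10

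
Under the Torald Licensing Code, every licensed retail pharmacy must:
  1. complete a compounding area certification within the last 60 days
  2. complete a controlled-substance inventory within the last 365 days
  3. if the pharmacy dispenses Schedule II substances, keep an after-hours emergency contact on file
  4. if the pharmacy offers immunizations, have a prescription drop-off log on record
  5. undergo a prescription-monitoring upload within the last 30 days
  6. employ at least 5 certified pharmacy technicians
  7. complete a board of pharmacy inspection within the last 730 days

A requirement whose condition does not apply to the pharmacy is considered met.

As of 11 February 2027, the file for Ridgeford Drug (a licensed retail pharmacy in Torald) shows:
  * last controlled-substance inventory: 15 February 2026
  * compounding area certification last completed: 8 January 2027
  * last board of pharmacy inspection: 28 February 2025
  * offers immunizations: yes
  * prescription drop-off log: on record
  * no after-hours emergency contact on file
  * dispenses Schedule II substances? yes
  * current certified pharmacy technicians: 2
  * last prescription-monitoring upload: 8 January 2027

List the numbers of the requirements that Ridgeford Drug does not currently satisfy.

3, 5, 6

1. compounding area certification 34 days ago vs limit 60 → met
2. controlled-substance inventory 361 days ago vs limit 365 → met
3. condition 'dispenses Schedule II substances' holds; after-hours emergency contact absent → not met
4. condition 'offers immunizations' holds; prescription drop-off log present → met
5. prescription-monitoring upload 34 days ago vs limit 30 → not met
6. certified pharmacy technicians 2 < 5 → not met
7. board of pharmacy inspection 713 days ago vs limit 730 → met
Not met: 3, 5, 6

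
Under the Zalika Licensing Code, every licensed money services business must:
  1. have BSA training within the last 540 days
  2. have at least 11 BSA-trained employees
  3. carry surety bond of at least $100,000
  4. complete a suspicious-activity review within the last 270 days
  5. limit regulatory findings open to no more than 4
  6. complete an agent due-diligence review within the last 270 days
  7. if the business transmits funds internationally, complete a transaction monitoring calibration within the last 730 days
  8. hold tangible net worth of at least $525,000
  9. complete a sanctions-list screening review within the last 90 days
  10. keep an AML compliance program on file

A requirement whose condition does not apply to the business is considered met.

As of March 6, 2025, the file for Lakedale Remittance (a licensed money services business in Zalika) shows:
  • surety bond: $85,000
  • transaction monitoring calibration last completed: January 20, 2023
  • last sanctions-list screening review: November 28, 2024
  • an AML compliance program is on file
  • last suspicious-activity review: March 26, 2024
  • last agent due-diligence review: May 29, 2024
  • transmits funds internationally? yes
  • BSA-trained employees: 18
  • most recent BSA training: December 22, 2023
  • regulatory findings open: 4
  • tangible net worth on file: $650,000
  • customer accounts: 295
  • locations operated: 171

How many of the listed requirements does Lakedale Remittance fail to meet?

1. BSA training 440 days ago vs limit 540 → met
2. BSA-trained employees 18 ≥ 11 → met
3. surety bond $85,000 < $100,000 → not met
4. suspicious-activity review 345 days ago vs limit 270 → not met
5. regulatory findings open 4 ≤ 4 → met
6. agent due-diligence review 281 days ago vs limit 270 → not met
7. condition 'transmits funds internationally' holds; transaction monitoring calibration 776 days ago vs limit 730 → not met
8. tangible net worth $650,000 ≥ $525,000 → met
9. sanctions-list screening review 98 days ago vs limit 90 → not met
10. AML compliance program present → met
Not met: 5 of 10

5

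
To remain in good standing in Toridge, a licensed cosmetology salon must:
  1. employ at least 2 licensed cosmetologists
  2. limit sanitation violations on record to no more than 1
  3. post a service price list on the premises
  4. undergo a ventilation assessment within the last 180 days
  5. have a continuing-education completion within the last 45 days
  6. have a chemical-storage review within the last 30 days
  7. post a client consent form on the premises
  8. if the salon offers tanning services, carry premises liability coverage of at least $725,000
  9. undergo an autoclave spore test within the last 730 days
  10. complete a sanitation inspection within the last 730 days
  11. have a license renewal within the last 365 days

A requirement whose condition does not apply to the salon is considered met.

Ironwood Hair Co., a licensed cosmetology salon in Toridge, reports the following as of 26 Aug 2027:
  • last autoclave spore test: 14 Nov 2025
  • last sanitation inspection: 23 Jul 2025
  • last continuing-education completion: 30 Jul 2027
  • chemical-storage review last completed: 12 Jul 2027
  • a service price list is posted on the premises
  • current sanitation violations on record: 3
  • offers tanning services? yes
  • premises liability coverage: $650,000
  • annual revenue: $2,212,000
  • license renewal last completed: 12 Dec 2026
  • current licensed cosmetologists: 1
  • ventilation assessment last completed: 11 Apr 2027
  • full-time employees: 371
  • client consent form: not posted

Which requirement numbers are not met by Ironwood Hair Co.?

1, 2, 6, 7, 8, 10

1. licensed cosmetologists 1 < 2 → not met
2. sanitation violations on record 3 > 1 → not met
3. service price list present → met
4. ventilation assessment 137 days ago vs limit 180 → met
5. continuing-education completion 27 days ago vs limit 45 → met
6. chemical-storage review 45 days ago vs limit 30 → not met
7. client consent form absent → not met
8. condition 'offers tanning services' holds; premises liability coverage $650,000 < $725,000 → not met
9. autoclave spore test 650 days ago vs limit 730 → met
10. sanitation inspection 764 days ago vs limit 730 → not met
11. license renewal 257 days ago vs limit 365 → met
Not met: 1, 2, 6, 7, 8, 10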